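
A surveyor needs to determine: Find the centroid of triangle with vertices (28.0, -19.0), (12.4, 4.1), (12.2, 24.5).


Centroid = ((x_A+x_B+x_C)/3, (y_A+y_B+y_C)/3)
= ((28+12.4+12.2)/3, ((-19)+4.1+24.5)/3)
= (17.5333, 3.2)

(17.5333, 3.2)


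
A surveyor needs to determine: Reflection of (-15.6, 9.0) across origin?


Reflection over origin: (x,y) -> (-x,-y)
(-15.6, 9) -> (15.6, -9)

(15.6, -9)


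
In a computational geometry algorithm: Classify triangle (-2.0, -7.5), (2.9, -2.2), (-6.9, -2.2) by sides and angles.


Side lengths squared: AB^2=52.1, BC^2=96.04, CA^2=52.1
Sorted: [52.1, 52.1, 96.04]
By sides: Isosceles, By angles: Acute

Isosceles, Acute


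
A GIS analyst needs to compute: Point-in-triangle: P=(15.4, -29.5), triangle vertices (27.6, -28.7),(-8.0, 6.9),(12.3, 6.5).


Cross products: AB x AP = 462.8, BC x BP = -729.56, CA x CP = -441.68
All same sign? no

No, outside


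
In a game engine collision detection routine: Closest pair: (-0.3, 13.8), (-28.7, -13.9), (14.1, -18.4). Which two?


d(P0,P1) = 39.6718, d(P0,P2) = 35.2732, d(P1,P2) = 43.0359
Closest: P0 and P2

Closest pair: (-0.3, 13.8) and (14.1, -18.4), distance = 35.2732


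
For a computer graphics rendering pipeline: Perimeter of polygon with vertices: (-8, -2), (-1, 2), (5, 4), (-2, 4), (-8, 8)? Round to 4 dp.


Sides: (-8, -2)->(-1, 2): sqrt(65) = 8.062258, (-1, 2)->(5, 4): sqrt(40) = 6.324555, (5, 4)->(-2, 4): sqrt(49) = 7, (-2, 4)->(-8, 8): sqrt(52) = 7.211103, (-8, 8)->(-8, -2): sqrt(100) = 10
Sum = 38.597916
Perimeter = 38.5979

38.5979


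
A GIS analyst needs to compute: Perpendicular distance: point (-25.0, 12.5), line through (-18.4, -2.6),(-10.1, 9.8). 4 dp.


|cross product| = 207.17
|line direction| = sqrt(222.65) = 14.9215
Distance = 207.17/sqrt(222.65) = 13.884

13.884


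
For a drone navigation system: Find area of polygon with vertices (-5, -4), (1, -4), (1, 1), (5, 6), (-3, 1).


Shoelace sum: ((-5)*(-4) - 1*(-4)) + (1*1 - 1*(-4)) + (1*6 - 5*1) + (5*1 - (-3)*6) + ((-3)*(-4) - (-5)*1)
= 70
Area = |70|/2 = 35

35


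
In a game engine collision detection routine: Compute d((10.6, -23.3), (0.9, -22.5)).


dx=-9.7, dy=0.8
d^2 = (-9.7)^2 + 0.8^2 = 94.73
d = sqrt(94.73) = 9.7329

9.7329


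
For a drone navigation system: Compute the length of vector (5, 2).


|u| = sqrt(5^2 + 2^2) = sqrt(29) = 5.3852

5.3852


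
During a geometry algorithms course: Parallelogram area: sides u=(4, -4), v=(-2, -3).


|u x v| = |4*(-3) - (-4)*(-2)|
= |(-12) - 8| = 20

20


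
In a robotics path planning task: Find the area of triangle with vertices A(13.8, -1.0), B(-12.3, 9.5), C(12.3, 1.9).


Area = |x_A(y_B-y_C) + x_B(y_C-y_A) + x_C(y_A-y_B)|/2
= |104.88 + (-35.67) + (-129.15)|/2
= 59.94/2 = 29.97

29.97


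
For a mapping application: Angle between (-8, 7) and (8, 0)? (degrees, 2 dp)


u.v = -64, |u| = sqrt(113) = 10.6301, |v| = sqrt(64) = 8
cos(theta) = u.v/(|u||v|) = -64/sqrt(7232) = -0.752577
theta = acos(-0.752577) = 138.81 degrees

138.81 degrees


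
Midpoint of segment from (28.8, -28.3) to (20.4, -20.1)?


M = ((28.8+20.4)/2, ((-28.3)+(-20.1))/2)
= (24.6, -24.2)

(24.6, -24.2)


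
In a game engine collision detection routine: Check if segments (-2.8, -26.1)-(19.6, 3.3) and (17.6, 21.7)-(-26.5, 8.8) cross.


Cross products: d1=1844.82, d2=837.24, d3=470.96, d4=1478.54
d1*d2 < 0 and d3*d4 < 0? no

No, they don't intersect


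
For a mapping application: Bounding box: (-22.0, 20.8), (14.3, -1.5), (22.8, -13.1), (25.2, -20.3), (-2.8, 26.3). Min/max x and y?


x range: [-22, 25.2]
y range: [-20.3, 26.3]
Bounding box: (-22,-20.3) to (25.2,26.3)

(-22,-20.3) to (25.2,26.3)


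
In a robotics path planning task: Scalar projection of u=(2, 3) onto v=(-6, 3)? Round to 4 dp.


u.v = -3, |v| = sqrt(45) = 6.7082
Scalar projection = u.v / |v| = -3 / sqrt(45) = -0.4472

-0.4472


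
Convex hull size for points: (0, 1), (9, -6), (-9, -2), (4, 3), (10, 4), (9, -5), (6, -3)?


Convex hull vertices (CCW): (-9, -2), (9, -6), (10, 4), (4, 3)
Count = 4

4


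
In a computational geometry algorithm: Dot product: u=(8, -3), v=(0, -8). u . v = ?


u . v = u_x*v_x + u_y*v_y = 8*0 + (-3)*(-8)
= 0 + 24 = 24

24


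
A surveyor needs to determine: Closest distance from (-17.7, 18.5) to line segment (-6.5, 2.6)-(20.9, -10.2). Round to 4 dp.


Project P onto AB: t = 0 (clamped to [0,1])
Closest point on segment: (-6.5, 2.6)
Distance: 19.4487

19.4487


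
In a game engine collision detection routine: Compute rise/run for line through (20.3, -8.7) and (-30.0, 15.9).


slope = (y2-y1)/(x2-x1) = (15.9-(-8.7))/((-30)-20.3) = 24.6/(-50.3) = -0.4891

-0.4891


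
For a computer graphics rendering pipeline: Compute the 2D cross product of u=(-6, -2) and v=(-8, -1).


u x v = u_x*v_y - u_y*v_x = (-6)*(-1) - (-2)*(-8)
= 6 - 16 = -10

-10


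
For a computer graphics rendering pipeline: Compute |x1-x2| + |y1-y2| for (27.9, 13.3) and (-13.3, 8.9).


|27.9-(-13.3)| + |13.3-8.9| = 41.2 + 4.4 = 45.6

45.6


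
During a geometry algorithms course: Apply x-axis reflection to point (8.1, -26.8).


Reflection over x-axis: (x,y) -> (x,-y)
(8.1, -26.8) -> (8.1, 26.8)

(8.1, 26.8)


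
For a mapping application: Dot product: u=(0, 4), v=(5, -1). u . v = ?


u . v = u_x*v_x + u_y*v_y = 0*5 + 4*(-1)
= 0 + (-4) = -4

-4


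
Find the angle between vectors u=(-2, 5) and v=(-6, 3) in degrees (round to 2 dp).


u.v = 27, |u| = sqrt(29) = 5.3852, |v| = sqrt(45) = 6.7082
cos(theta) = u.v/(|u||v|) = 27/sqrt(1305) = 0.747409
theta = acos(0.747409) = 41.63 degrees

41.63 degrees


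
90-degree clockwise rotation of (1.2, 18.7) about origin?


90° CW: (x,y) -> (y, -x)
(1.2,18.7) -> (18.7, -1.2)

(18.7, -1.2)


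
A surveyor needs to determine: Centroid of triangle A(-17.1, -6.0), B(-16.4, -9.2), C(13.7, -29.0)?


Centroid = ((x_A+x_B+x_C)/3, (y_A+y_B+y_C)/3)
= (((-17.1)+(-16.4)+13.7)/3, ((-6)+(-9.2)+(-29))/3)
= (-6.6, -14.7333)

(-6.6, -14.7333)


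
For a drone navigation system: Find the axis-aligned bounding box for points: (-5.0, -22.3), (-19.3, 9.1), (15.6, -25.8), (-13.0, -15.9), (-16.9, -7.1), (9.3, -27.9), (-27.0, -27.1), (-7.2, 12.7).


x range: [-27, 15.6]
y range: [-27.9, 12.7]
Bounding box: (-27,-27.9) to (15.6,12.7)

(-27,-27.9) to (15.6,12.7)


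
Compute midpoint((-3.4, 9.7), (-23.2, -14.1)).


M = (((-3.4)+(-23.2))/2, (9.7+(-14.1))/2)
= (-13.3, -2.2)

(-13.3, -2.2)


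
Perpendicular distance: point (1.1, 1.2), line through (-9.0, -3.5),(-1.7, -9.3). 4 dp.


|cross product| = 92.89
|line direction| = sqrt(86.93) = 9.3236
Distance = 92.89/sqrt(86.93) = 9.9629

9.9629


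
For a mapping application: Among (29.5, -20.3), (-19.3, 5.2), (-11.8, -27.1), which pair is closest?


d(P0,P1) = 55.0608, d(P0,P2) = 41.8561, d(P1,P2) = 33.1593
Closest: P1 and P2

Closest pair: (-19.3, 5.2) and (-11.8, -27.1), distance = 33.1593


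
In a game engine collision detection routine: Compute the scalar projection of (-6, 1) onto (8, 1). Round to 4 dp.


u.v = -47, |v| = sqrt(65) = 8.0623
Scalar projection = u.v / |v| = -47 / sqrt(65) = -5.8296

-5.8296


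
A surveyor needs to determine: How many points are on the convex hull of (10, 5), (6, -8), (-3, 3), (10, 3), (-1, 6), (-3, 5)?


Convex hull vertices (CCW): (-3, 3), (6, -8), (10, 3), (10, 5), (-1, 6), (-3, 5)
Count = 6

6


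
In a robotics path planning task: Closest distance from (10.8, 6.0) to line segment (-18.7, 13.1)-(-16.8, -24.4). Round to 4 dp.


Project P onto AB: t = 0.2286 (clamped to [0,1])
Closest point on segment: (-18.2657, 4.5273)
Distance: 29.1029

29.1029


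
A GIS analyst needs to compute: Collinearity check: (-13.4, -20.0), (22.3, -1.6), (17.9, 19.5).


Cross product: (22.3-(-13.4))*(19.5-(-20)) - ((-1.6)-(-20))*(17.9-(-13.4))
= 834.23

No, not collinear


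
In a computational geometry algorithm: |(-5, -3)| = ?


|u| = sqrt((-5)^2 + (-3)^2) = sqrt(34) = 5.831

5.831


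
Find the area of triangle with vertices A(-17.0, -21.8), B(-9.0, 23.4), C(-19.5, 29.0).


Area = |x_A(y_B-y_C) + x_B(y_C-y_A) + x_C(y_A-y_B)|/2
= |95.2 + (-457.2) + 881.4|/2
= 519.4/2 = 259.7

259.7


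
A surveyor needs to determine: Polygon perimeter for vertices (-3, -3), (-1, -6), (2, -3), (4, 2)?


Sides: (-3, -3)->(-1, -6): sqrt(13) = 3.605551, (-1, -6)->(2, -3): sqrt(18) = 4.242641, (2, -3)->(4, 2): sqrt(29) = 5.385165, (4, 2)->(-3, -3): sqrt(74) = 8.602325
Sum = 21.835682
Perimeter = 21.8357

21.8357


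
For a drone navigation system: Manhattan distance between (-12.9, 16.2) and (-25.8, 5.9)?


|(-12.9)-(-25.8)| + |16.2-5.9| = 12.9 + 10.3 = 23.2

23.2


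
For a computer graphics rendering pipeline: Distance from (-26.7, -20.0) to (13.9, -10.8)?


dx=40.6, dy=9.2
d^2 = 40.6^2 + 9.2^2 = 1733
d = sqrt(1733) = 41.6293

41.6293


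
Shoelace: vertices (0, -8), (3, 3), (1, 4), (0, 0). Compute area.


Shoelace sum: (0*3 - 3*(-8)) + (3*4 - 1*3) + (1*0 - 0*4) + (0*(-8) - 0*0)
= 33
Area = |33|/2 = 16.5

16.5


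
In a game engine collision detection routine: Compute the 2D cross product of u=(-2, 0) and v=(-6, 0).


u x v = u_x*v_y - u_y*v_x = (-2)*0 - 0*(-6)
= 0 - 0 = 0

0


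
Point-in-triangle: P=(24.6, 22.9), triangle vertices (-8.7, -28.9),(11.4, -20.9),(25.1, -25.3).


Cross products: AB x AP = 774.78, BC x BP = 658.14, CA x CP = -1630.96
All same sign? no

No, outside


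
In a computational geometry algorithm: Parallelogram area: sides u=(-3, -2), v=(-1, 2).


|u x v| = |(-3)*2 - (-2)*(-1)|
= |(-6) - 2| = 8

8


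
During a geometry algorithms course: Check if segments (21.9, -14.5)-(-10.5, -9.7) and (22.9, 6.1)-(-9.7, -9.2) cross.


Cross products: d1=656.26, d2=4.06, d3=-672.24, d4=-20.04
d1*d2 < 0 and d3*d4 < 0? no

No, they don't intersect


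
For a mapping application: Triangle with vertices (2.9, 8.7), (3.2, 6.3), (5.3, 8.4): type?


Side lengths squared: AB^2=5.85, BC^2=8.82, CA^2=5.85
Sorted: [5.85, 5.85, 8.82]
By sides: Isosceles, By angles: Acute

Isosceles, Acute


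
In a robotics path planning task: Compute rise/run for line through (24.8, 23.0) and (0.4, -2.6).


slope = (y2-y1)/(x2-x1) = ((-2.6)-23)/(0.4-24.8) = (-25.6)/(-24.4) = 1.0492

1.0492


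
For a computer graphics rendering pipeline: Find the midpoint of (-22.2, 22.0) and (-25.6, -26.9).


M = (((-22.2)+(-25.6))/2, (22+(-26.9))/2)
= (-23.9, -2.45)

(-23.9, -2.45)


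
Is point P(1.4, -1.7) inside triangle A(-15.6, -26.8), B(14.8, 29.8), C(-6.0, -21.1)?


Cross products: AB x AP = -199.16, BC x BP = -26.86, CA x CP = -144.06
All same sign? yes

Yes, inside


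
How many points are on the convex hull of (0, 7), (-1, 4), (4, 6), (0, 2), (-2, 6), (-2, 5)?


Convex hull vertices (CCW): (-2, 5), (0, 2), (4, 6), (0, 7), (-2, 6)
Count = 5

5


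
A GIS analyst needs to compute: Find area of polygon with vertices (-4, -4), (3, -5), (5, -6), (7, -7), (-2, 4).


Shoelace sum: ((-4)*(-5) - 3*(-4)) + (3*(-6) - 5*(-5)) + (5*(-7) - 7*(-6)) + (7*4 - (-2)*(-7)) + ((-2)*(-4) - (-4)*4)
= 84
Area = |84|/2 = 42

42


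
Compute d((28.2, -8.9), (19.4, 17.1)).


dx=-8.8, dy=26
d^2 = (-8.8)^2 + 26^2 = 753.44
d = sqrt(753.44) = 27.4489

27.4489


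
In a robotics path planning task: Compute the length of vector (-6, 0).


|u| = sqrt((-6)^2 + 0^2) = sqrt(36) = 6

6


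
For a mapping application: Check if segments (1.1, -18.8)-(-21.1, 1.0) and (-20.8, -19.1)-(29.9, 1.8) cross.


Cross products: d1=-442.5, d2=1025.34, d3=440.28, d4=-1027.56
d1*d2 < 0 and d3*d4 < 0? yes

Yes, they intersect


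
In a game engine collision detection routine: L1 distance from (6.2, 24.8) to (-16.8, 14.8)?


|6.2-(-16.8)| + |24.8-14.8| = 23 + 10 = 33

33


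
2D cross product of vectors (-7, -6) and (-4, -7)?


u x v = u_x*v_y - u_y*v_x = (-7)*(-7) - (-6)*(-4)
= 49 - 24 = 25

25


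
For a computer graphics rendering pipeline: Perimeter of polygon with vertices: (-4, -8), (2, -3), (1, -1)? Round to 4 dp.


Sides: (-4, -8)->(2, -3): sqrt(61) = 7.81025, (2, -3)->(1, -1): sqrt(5) = 2.236068, (1, -1)->(-4, -8): sqrt(74) = 8.602325
Sum = 18.648643
Perimeter = 18.6486

18.6486


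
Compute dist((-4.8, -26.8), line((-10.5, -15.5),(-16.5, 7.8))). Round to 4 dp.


|cross product| = 65.01
|line direction| = sqrt(578.89) = 24.0601
Distance = 65.01/sqrt(578.89) = 2.702

2.702


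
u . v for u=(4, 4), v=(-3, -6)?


u . v = u_x*v_x + u_y*v_y = 4*(-3) + 4*(-6)
= (-12) + (-24) = -36

-36


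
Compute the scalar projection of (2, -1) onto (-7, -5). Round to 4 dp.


u.v = -9, |v| = sqrt(74) = 8.6023
Scalar projection = u.v / |v| = -9 / sqrt(74) = -1.0462

-1.0462


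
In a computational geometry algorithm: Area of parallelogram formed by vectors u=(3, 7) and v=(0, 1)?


|u x v| = |3*1 - 7*0|
= |3 - 0| = 3

3


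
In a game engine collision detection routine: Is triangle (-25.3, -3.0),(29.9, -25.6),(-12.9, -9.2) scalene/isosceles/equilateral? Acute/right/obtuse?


Side lengths squared: AB^2=3557.8, BC^2=2100.8, CA^2=192.2
Sorted: [192.2, 2100.8, 3557.8]
By sides: Scalene, By angles: Obtuse

Scalene, Obtuse


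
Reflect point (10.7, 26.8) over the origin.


Reflection over origin: (x,y) -> (-x,-y)
(10.7, 26.8) -> (-10.7, -26.8)

(-10.7, -26.8)


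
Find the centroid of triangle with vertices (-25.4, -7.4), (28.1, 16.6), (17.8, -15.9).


Centroid = ((x_A+x_B+x_C)/3, (y_A+y_B+y_C)/3)
= (((-25.4)+28.1+17.8)/3, ((-7.4)+16.6+(-15.9))/3)
= (6.8333, -2.2333)

(6.8333, -2.2333)


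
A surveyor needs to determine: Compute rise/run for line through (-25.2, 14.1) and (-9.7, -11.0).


slope = (y2-y1)/(x2-x1) = ((-11)-14.1)/((-9.7)-(-25.2)) = (-25.1)/15.5 = -1.6194

-1.6194


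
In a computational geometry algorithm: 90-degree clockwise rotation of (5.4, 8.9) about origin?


90° CW: (x,y) -> (y, -x)
(5.4,8.9) -> (8.9, -5.4)

(8.9, -5.4)


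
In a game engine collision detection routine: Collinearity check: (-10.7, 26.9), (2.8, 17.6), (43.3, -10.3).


Cross product: (2.8-(-10.7))*((-10.3)-26.9) - (17.6-26.9)*(43.3-(-10.7))
= 0

Yes, collinear


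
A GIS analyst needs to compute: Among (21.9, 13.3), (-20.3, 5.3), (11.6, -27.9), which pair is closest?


d(P0,P1) = 42.9516, d(P0,P2) = 42.468, d(P1,P2) = 46.0418
Closest: P0 and P2

Closest pair: (21.9, 13.3) and (11.6, -27.9), distance = 42.468


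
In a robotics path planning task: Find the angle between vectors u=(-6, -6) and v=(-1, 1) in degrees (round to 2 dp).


u.v = 0, |u| = sqrt(72) = 8.4853, |v| = sqrt(2) = 1.4142
cos(theta) = u.v/(|u||v|) = 0/sqrt(144) = 0
theta = acos(0) = 90 degrees

90 degrees


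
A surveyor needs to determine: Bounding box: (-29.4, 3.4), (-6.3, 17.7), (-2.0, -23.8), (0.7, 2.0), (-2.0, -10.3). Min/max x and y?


x range: [-29.4, 0.7]
y range: [-23.8, 17.7]
Bounding box: (-29.4,-23.8) to (0.7,17.7)

(-29.4,-23.8) to (0.7,17.7)


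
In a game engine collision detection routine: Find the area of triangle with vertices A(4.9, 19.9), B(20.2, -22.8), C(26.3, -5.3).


Area = |x_A(y_B-y_C) + x_B(y_C-y_A) + x_C(y_A-y_B)|/2
= |(-85.75) + (-509.04) + 1123.01|/2
= 528.22/2 = 264.11

264.11


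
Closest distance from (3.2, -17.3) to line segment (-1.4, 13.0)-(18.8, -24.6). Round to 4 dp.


Project P onto AB: t = 0.6764 (clamped to [0,1])
Closest point on segment: (12.2626, -12.4313)
Distance: 10.2876

10.2876


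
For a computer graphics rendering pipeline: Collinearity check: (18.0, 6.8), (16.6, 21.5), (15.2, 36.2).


Cross product: (16.6-18)*(36.2-6.8) - (21.5-6.8)*(15.2-18)
= 0

Yes, collinear


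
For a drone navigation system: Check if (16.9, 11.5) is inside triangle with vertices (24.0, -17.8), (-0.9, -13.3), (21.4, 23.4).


Cross products: AB x AP = -697.62, BC x BP = -100.22, CA x CP = -216.34
All same sign? yes

Yes, inside


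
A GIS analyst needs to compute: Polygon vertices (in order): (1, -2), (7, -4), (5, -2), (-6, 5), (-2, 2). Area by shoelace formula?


Shoelace sum: (1*(-4) - 7*(-2)) + (7*(-2) - 5*(-4)) + (5*5 - (-6)*(-2)) + ((-6)*2 - (-2)*5) + ((-2)*(-2) - 1*2)
= 29
Area = |29|/2 = 14.5

14.5


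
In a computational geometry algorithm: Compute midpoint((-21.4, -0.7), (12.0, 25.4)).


M = (((-21.4)+12)/2, ((-0.7)+25.4)/2)
= (-4.7, 12.35)

(-4.7, 12.35)


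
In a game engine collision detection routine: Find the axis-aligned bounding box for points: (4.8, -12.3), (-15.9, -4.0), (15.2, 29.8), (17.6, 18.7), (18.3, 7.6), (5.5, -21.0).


x range: [-15.9, 18.3]
y range: [-21, 29.8]
Bounding box: (-15.9,-21) to (18.3,29.8)

(-15.9,-21) to (18.3,29.8)


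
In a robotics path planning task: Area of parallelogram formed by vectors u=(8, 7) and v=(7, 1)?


|u x v| = |8*1 - 7*7|
= |8 - 49| = 41

41


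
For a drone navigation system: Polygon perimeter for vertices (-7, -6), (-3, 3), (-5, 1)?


Sides: (-7, -6)->(-3, 3): sqrt(97) = 9.848858, (-3, 3)->(-5, 1): sqrt(8) = 2.828427, (-5, 1)->(-7, -6): sqrt(53) = 7.28011
Sum = 19.957395
Perimeter = 19.9574

19.9574


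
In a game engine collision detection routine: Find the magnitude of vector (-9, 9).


|u| = sqrt((-9)^2 + 9^2) = sqrt(162) = 12.7279

12.7279


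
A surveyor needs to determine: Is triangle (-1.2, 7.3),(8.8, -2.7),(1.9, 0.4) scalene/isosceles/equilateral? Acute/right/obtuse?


Side lengths squared: AB^2=200, BC^2=57.22, CA^2=57.22
Sorted: [57.22, 57.22, 200]
By sides: Isosceles, By angles: Obtuse

Isosceles, Obtuse


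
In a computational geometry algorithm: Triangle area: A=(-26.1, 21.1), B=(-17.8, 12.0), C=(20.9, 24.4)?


Area = |x_A(y_B-y_C) + x_B(y_C-y_A) + x_C(y_A-y_B)|/2
= |323.64 + (-58.74) + 190.19|/2
= 455.09/2 = 227.545

227.545


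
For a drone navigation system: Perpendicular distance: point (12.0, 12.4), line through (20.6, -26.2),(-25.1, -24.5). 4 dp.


|cross product| = 1749.4
|line direction| = sqrt(2091.38) = 45.7316
Distance = 1749.4/sqrt(2091.38) = 38.2536

38.2536


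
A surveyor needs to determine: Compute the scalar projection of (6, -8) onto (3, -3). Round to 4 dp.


u.v = 42, |v| = sqrt(18) = 4.2426
Scalar projection = u.v / |v| = 42 / sqrt(18) = 9.8995

9.8995


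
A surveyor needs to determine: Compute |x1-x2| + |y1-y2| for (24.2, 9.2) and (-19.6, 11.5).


|24.2-(-19.6)| + |9.2-11.5| = 43.8 + 2.3 = 46.1

46.1


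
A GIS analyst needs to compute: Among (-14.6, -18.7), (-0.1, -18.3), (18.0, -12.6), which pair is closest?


d(P0,P1) = 14.5055, d(P0,P2) = 33.1658, d(P1,P2) = 18.9763
Closest: P0 and P1

Closest pair: (-14.6, -18.7) and (-0.1, -18.3), distance = 14.5055


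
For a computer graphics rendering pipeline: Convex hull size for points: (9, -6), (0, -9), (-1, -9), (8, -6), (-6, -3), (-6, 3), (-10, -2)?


Convex hull vertices (CCW): (-10, -2), (-1, -9), (0, -9), (9, -6), (-6, 3)
Count = 5

5


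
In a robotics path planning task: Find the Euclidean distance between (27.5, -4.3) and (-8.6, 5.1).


dx=-36.1, dy=9.4
d^2 = (-36.1)^2 + 9.4^2 = 1391.57
d = sqrt(1391.57) = 37.3038

37.3038


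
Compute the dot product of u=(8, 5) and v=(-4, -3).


u . v = u_x*v_x + u_y*v_y = 8*(-4) + 5*(-3)
= (-32) + (-15) = -47

-47


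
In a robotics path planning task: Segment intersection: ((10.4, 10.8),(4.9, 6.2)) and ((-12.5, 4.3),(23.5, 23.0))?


Cross products: d1=-194.23, d2=-256.98, d3=-69.59, d4=-6.84
d1*d2 < 0 and d3*d4 < 0? no

No, they don't intersect


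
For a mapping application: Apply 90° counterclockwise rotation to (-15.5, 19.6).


90° CCW: (x,y) -> (-y, x)
(-15.5,19.6) -> (-19.6, -15.5)

(-19.6, -15.5)


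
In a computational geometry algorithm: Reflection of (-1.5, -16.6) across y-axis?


Reflection over y-axis: (x,y) -> (-x,y)
(-1.5, -16.6) -> (1.5, -16.6)

(1.5, -16.6)


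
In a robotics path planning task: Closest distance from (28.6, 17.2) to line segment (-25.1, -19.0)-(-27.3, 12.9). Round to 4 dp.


Project P onto AB: t = 1 (clamped to [0,1])
Closest point on segment: (-27.3, 12.9)
Distance: 56.0651

56.0651


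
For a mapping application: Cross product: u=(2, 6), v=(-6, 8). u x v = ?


u x v = u_x*v_y - u_y*v_x = 2*8 - 6*(-6)
= 16 - (-36) = 52

52


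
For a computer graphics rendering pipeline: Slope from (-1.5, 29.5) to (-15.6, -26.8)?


slope = (y2-y1)/(x2-x1) = ((-26.8)-29.5)/((-15.6)-(-1.5)) = (-56.3)/(-14.1) = 3.9929

3.9929


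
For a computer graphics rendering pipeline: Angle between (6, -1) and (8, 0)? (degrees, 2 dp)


u.v = 48, |u| = sqrt(37) = 6.0828, |v| = sqrt(64) = 8
cos(theta) = u.v/(|u||v|) = 48/sqrt(2368) = 0.986394
theta = acos(0.986394) = 9.46 degrees

9.46 degrees


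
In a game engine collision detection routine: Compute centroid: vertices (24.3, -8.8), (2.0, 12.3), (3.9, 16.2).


Centroid = ((x_A+x_B+x_C)/3, (y_A+y_B+y_C)/3)
= ((24.3+2+3.9)/3, ((-8.8)+12.3+16.2)/3)
= (10.0667, 6.5667)

(10.0667, 6.5667)


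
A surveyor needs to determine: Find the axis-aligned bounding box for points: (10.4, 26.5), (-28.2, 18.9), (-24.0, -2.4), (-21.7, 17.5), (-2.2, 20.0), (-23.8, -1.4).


x range: [-28.2, 10.4]
y range: [-2.4, 26.5]
Bounding box: (-28.2,-2.4) to (10.4,26.5)

(-28.2,-2.4) to (10.4,26.5)


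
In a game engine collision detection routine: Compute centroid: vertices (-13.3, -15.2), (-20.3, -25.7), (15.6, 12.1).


Centroid = ((x_A+x_B+x_C)/3, (y_A+y_B+y_C)/3)
= (((-13.3)+(-20.3)+15.6)/3, ((-15.2)+(-25.7)+12.1)/3)
= (-6, -9.6)

(-6, -9.6)


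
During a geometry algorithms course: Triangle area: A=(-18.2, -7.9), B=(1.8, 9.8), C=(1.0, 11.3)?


Area = |x_A(y_B-y_C) + x_B(y_C-y_A) + x_C(y_A-y_B)|/2
= |27.3 + 34.56 + (-17.7)|/2
= 44.16/2 = 22.08

22.08


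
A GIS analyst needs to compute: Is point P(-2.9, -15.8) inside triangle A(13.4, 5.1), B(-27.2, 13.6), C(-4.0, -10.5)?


Cross products: AB x AP = 987.09, BC x BP = -96.45, CA x CP = -109.38
All same sign? no

No, outside


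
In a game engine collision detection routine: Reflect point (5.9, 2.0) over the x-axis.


Reflection over x-axis: (x,y) -> (x,-y)
(5.9, 2) -> (5.9, -2)

(5.9, -2)


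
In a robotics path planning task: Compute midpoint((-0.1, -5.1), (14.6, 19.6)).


M = (((-0.1)+14.6)/2, ((-5.1)+19.6)/2)
= (7.25, 7.25)

(7.25, 7.25)


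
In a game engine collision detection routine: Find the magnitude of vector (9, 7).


|u| = sqrt(9^2 + 7^2) = sqrt(130) = 11.4018

11.4018


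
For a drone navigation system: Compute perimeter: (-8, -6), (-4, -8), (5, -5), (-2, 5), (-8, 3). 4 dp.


Sides: (-8, -6)->(-4, -8): sqrt(20) = 4.472136, (-4, -8)->(5, -5): sqrt(90) = 9.486833, (5, -5)->(-2, 5): sqrt(149) = 12.206556, (-2, 5)->(-8, 3): sqrt(40) = 6.324555, (-8, 3)->(-8, -6): sqrt(81) = 9
Sum = 41.49008
Perimeter = 41.4901

41.4901


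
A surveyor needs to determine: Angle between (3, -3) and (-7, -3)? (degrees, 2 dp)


u.v = -12, |u| = sqrt(18) = 4.2426, |v| = sqrt(58) = 7.6158
cos(theta) = u.v/(|u||v|) = -12/sqrt(1044) = -0.371391
theta = acos(-0.371391) = 111.8 degrees

111.8 degrees


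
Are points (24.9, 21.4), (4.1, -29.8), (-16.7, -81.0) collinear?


Cross product: (4.1-24.9)*((-81)-21.4) - ((-29.8)-21.4)*((-16.7)-24.9)
= 0

Yes, collinear


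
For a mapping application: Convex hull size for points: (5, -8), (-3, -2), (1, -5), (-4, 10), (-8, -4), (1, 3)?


Convex hull vertices (CCW): (-8, -4), (5, -8), (1, 3), (-4, 10)
Count = 4

4


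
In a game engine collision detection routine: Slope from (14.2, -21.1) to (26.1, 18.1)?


slope = (y2-y1)/(x2-x1) = (18.1-(-21.1))/(26.1-14.2) = 39.2/11.9 = 3.2941

3.2941


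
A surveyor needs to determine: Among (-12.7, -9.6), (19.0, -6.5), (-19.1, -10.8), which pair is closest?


d(P0,P1) = 31.8512, d(P0,P2) = 6.5115, d(P1,P2) = 38.3419
Closest: P0 and P2

Closest pair: (-12.7, -9.6) and (-19.1, -10.8), distance = 6.5115


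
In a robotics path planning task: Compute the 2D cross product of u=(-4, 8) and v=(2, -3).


u x v = u_x*v_y - u_y*v_x = (-4)*(-3) - 8*2
= 12 - 16 = -4

-4


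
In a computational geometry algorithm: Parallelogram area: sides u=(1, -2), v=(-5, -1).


|u x v| = |1*(-1) - (-2)*(-5)|
= |(-1) - 10| = 11

11


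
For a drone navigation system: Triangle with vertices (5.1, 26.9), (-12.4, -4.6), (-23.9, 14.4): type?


Side lengths squared: AB^2=1298.5, BC^2=493.25, CA^2=997.25
Sorted: [493.25, 997.25, 1298.5]
By sides: Scalene, By angles: Acute

Scalene, Acute


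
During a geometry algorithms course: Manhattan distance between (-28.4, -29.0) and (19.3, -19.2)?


|(-28.4)-19.3| + |(-29)-(-19.2)| = 47.7 + 9.8 = 57.5

57.5


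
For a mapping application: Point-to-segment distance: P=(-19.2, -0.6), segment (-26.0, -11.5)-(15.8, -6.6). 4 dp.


Project P onto AB: t = 0.1906 (clamped to [0,1])
Closest point on segment: (-18.0317, -10.5659)
Distance: 10.0342

10.0342


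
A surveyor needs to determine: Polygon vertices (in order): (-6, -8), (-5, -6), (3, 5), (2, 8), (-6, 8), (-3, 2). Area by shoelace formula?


Shoelace sum: ((-6)*(-6) - (-5)*(-8)) + ((-5)*5 - 3*(-6)) + (3*8 - 2*5) + (2*8 - (-6)*8) + ((-6)*2 - (-3)*8) + ((-3)*(-8) - (-6)*2)
= 115
Area = |115|/2 = 57.5

57.5


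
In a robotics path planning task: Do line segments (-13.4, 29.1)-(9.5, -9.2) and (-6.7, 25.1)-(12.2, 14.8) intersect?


Cross products: d1=6.59, d2=-481.41, d3=165.01, d4=653.01
d1*d2 < 0 and d3*d4 < 0? no

No, they don't intersect


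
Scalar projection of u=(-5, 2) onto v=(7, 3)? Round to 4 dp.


u.v = -29, |v| = sqrt(58) = 7.6158
Scalar projection = u.v / |v| = -29 / sqrt(58) = -3.8079

-3.8079


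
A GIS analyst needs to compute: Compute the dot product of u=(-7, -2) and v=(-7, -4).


u . v = u_x*v_x + u_y*v_y = (-7)*(-7) + (-2)*(-4)
= 49 + 8 = 57

57


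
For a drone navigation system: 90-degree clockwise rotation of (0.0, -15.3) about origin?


90° CW: (x,y) -> (y, -x)
(0,-15.3) -> (-15.3, 0)

(-15.3, 0)


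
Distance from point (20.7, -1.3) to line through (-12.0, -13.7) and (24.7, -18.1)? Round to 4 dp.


|cross product| = 598.96
|line direction| = sqrt(1366.25) = 36.9628
Distance = 598.96/sqrt(1366.25) = 16.2044

16.2044


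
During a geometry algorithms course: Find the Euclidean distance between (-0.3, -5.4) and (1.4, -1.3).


dx=1.7, dy=4.1
d^2 = 1.7^2 + 4.1^2 = 19.7
d = sqrt(19.7) = 4.4385

4.4385


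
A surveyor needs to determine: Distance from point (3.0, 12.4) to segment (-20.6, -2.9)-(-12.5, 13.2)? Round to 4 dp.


Project P onto AB: t = 1 (clamped to [0,1])
Closest point on segment: (-12.5, 13.2)
Distance: 15.5206

15.5206


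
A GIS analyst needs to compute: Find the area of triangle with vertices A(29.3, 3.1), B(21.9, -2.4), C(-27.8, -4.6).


Area = |x_A(y_B-y_C) + x_B(y_C-y_A) + x_C(y_A-y_B)|/2
= |64.46 + (-168.63) + (-152.9)|/2
= 257.07/2 = 128.535

128.535


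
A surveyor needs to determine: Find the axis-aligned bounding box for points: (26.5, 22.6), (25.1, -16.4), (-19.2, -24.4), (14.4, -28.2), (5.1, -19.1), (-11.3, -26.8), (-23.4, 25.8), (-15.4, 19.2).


x range: [-23.4, 26.5]
y range: [-28.2, 25.8]
Bounding box: (-23.4,-28.2) to (26.5,25.8)

(-23.4,-28.2) to (26.5,25.8)


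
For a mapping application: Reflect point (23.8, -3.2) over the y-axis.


Reflection over y-axis: (x,y) -> (-x,y)
(23.8, -3.2) -> (-23.8, -3.2)

(-23.8, -3.2)


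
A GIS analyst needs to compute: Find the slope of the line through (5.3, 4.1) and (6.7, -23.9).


slope = (y2-y1)/(x2-x1) = ((-23.9)-4.1)/(6.7-5.3) = (-28)/1.4 = -20

-20


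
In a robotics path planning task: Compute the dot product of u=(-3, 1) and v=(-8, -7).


u . v = u_x*v_x + u_y*v_y = (-3)*(-8) + 1*(-7)
= 24 + (-7) = 17

17


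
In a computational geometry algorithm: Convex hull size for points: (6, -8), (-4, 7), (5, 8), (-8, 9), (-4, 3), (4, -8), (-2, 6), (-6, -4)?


Convex hull vertices (CCW): (-8, 9), (-6, -4), (4, -8), (6, -8), (5, 8)
Count = 5

5


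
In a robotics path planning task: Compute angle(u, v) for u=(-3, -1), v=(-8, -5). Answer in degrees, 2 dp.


u.v = 29, |u| = sqrt(10) = 3.1623, |v| = sqrt(89) = 9.434
cos(theta) = u.v/(|u||v|) = 29/sqrt(890) = 0.972082
theta = acos(0.972082) = 13.57 degrees

13.57 degrees


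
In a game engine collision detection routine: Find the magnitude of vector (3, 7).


|u| = sqrt(3^2 + 7^2) = sqrt(58) = 7.6158

7.6158


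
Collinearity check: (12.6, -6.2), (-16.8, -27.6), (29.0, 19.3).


Cross product: ((-16.8)-12.6)*(19.3-(-6.2)) - ((-27.6)-(-6.2))*(29-12.6)
= -398.74

No, not collinear


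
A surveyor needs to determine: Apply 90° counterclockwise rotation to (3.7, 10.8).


90° CCW: (x,y) -> (-y, x)
(3.7,10.8) -> (-10.8, 3.7)

(-10.8, 3.7)


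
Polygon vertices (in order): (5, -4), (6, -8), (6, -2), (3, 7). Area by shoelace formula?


Shoelace sum: (5*(-8) - 6*(-4)) + (6*(-2) - 6*(-8)) + (6*7 - 3*(-2)) + (3*(-4) - 5*7)
= 21
Area = |21|/2 = 10.5

10.5


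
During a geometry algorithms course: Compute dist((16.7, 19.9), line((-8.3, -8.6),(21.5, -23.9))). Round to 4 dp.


|cross product| = 1231.8
|line direction| = sqrt(1122.13) = 33.4982
Distance = 1231.8/sqrt(1122.13) = 36.7721

36.7721


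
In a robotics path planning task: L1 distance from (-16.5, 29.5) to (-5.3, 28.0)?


|(-16.5)-(-5.3)| + |29.5-28| = 11.2 + 1.5 = 12.7

12.7


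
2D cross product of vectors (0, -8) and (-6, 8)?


u x v = u_x*v_y - u_y*v_x = 0*8 - (-8)*(-6)
= 0 - 48 = -48

-48


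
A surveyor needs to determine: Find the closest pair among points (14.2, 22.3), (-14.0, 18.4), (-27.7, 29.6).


d(P0,P1) = 28.4684, d(P0,P2) = 42.5312, d(P1,P2) = 17.6955
Closest: P1 and P2

Closest pair: (-14.0, 18.4) and (-27.7, 29.6), distance = 17.6955


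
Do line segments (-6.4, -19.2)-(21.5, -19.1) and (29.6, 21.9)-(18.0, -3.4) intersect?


Cross products: d1=-434.04, d2=270.67, d3=1143.09, d4=438.38
d1*d2 < 0 and d3*d4 < 0? no

No, they don't intersect


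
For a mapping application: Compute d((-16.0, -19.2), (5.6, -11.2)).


dx=21.6, dy=8
d^2 = 21.6^2 + 8^2 = 530.56
d = sqrt(530.56) = 23.0339

23.0339


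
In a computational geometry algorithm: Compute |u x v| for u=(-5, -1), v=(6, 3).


|u x v| = |(-5)*3 - (-1)*6|
= |(-15) - (-6)| = 9

9


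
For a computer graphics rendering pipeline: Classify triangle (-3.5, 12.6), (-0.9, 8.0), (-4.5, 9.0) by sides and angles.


Side lengths squared: AB^2=27.92, BC^2=13.96, CA^2=13.96
Sorted: [13.96, 13.96, 27.92]
By sides: Isosceles, By angles: Right

Isosceles, Right


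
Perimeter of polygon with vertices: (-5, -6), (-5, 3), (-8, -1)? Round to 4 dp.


Sides: (-5, -6)->(-5, 3): sqrt(81) = 9, (-5, 3)->(-8, -1): sqrt(25) = 5, (-8, -1)->(-5, -6): sqrt(34) = 5.830952
Sum = 19.830952
Perimeter = 19.831

19.831


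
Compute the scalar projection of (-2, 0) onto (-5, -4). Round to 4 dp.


u.v = 10, |v| = sqrt(41) = 6.4031
Scalar projection = u.v / |v| = 10 / sqrt(41) = 1.5617

1.5617


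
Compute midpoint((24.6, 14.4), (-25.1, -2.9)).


M = ((24.6+(-25.1))/2, (14.4+(-2.9))/2)
= (-0.25, 5.75)

(-0.25, 5.75)


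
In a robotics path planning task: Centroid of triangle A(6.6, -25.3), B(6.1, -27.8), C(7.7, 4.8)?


Centroid = ((x_A+x_B+x_C)/3, (y_A+y_B+y_C)/3)
= ((6.6+6.1+7.7)/3, ((-25.3)+(-27.8)+4.8)/3)
= (6.8, -16.1)

(6.8, -16.1)


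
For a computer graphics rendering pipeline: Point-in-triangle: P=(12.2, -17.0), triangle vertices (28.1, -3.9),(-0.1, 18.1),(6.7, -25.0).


Cross products: AB x AP = 719.22, BC x BP = 291.45, CA x CP = 55.15
All same sign? yes

Yes, inside


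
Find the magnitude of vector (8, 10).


|u| = sqrt(8^2 + 10^2) = sqrt(164) = 12.8062

12.8062


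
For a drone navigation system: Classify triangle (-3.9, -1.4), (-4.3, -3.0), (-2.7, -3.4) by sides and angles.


Side lengths squared: AB^2=2.72, BC^2=2.72, CA^2=5.44
Sorted: [2.72, 2.72, 5.44]
By sides: Isosceles, By angles: Right

Isosceles, Right


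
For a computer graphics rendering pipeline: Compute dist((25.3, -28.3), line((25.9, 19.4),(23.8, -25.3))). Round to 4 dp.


|cross product| = 73.35
|line direction| = sqrt(2002.5) = 44.7493
Distance = 73.35/sqrt(2002.5) = 1.6391

1.6391


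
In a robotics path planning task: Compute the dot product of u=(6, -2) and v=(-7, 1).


u . v = u_x*v_x + u_y*v_y = 6*(-7) + (-2)*1
= (-42) + (-2) = -44

-44


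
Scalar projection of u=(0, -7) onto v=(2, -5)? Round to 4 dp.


u.v = 35, |v| = sqrt(29) = 5.3852
Scalar projection = u.v / |v| = 35 / sqrt(29) = 6.4993

6.4993


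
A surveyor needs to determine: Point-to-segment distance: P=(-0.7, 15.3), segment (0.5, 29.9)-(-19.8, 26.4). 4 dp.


Project P onto AB: t = 0.1778 (clamped to [0,1])
Closest point on segment: (-3.1099, 29.2776)
Distance: 14.1838

14.1838


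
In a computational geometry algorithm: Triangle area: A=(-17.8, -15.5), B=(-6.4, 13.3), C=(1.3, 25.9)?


Area = |x_A(y_B-y_C) + x_B(y_C-y_A) + x_C(y_A-y_B)|/2
= |224.28 + (-264.96) + (-37.44)|/2
= 78.12/2 = 39.06

39.06


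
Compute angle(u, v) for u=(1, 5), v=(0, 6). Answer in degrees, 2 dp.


u.v = 30, |u| = sqrt(26) = 5.099, |v| = sqrt(36) = 6
cos(theta) = u.v/(|u||v|) = 30/sqrt(936) = 0.980581
theta = acos(0.980581) = 11.31 degrees

11.31 degrees


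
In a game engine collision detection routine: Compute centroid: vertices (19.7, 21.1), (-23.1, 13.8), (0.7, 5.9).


Centroid = ((x_A+x_B+x_C)/3, (y_A+y_B+y_C)/3)
= ((19.7+(-23.1)+0.7)/3, (21.1+13.8+5.9)/3)
= (-0.9, 13.6)

(-0.9, 13.6)


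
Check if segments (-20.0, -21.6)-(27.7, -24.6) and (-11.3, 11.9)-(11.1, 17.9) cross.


Cross products: d1=-698.2, d2=-1051.6, d3=1624.05, d4=1977.45
d1*d2 < 0 and d3*d4 < 0? no

No, they don't intersect


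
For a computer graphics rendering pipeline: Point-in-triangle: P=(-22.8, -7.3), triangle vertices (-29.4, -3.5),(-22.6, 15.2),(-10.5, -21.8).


Cross products: AB x AP = -149.26, BC x BP = -279.65, CA x CP = -48.96
All same sign? yes

Yes, inside


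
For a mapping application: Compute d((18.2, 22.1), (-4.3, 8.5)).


dx=-22.5, dy=-13.6
d^2 = (-22.5)^2 + (-13.6)^2 = 691.21
d = sqrt(691.21) = 26.2909

26.2909


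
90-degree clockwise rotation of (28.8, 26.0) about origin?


90° CW: (x,y) -> (y, -x)
(28.8,26) -> (26, -28.8)

(26, -28.8)


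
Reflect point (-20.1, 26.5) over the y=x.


Reflection over y=x: (x,y) -> (y,x)
(-20.1, 26.5) -> (26.5, -20.1)

(26.5, -20.1)


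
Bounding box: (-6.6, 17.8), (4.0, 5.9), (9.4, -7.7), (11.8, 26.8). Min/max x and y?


x range: [-6.6, 11.8]
y range: [-7.7, 26.8]
Bounding box: (-6.6,-7.7) to (11.8,26.8)

(-6.6,-7.7) to (11.8,26.8)


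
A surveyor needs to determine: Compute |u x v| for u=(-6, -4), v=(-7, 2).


|u x v| = |(-6)*2 - (-4)*(-7)|
= |(-12) - 28| = 40

40


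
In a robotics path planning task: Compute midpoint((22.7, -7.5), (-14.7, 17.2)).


M = ((22.7+(-14.7))/2, ((-7.5)+17.2)/2)
= (4, 4.85)

(4, 4.85)


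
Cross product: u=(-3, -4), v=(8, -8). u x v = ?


u x v = u_x*v_y - u_y*v_x = (-3)*(-8) - (-4)*8
= 24 - (-32) = 56

56


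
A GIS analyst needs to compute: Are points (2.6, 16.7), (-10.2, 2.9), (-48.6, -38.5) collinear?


Cross product: ((-10.2)-2.6)*((-38.5)-16.7) - (2.9-16.7)*((-48.6)-2.6)
= 0

Yes, collinear


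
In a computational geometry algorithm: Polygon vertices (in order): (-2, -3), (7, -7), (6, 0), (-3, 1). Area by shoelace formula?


Shoelace sum: ((-2)*(-7) - 7*(-3)) + (7*0 - 6*(-7)) + (6*1 - (-3)*0) + ((-3)*(-3) - (-2)*1)
= 94
Area = |94|/2 = 47

47


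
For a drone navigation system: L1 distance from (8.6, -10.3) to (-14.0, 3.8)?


|8.6-(-14)| + |(-10.3)-3.8| = 22.6 + 14.1 = 36.7

36.7


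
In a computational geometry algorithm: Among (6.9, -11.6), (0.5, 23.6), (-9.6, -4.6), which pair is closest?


d(P0,P1) = 35.7771, d(P0,P2) = 17.9234, d(P1,P2) = 29.9541
Closest: P0 and P2

Closest pair: (6.9, -11.6) and (-9.6, -4.6), distance = 17.9234


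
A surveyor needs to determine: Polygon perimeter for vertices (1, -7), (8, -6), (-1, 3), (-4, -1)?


Sides: (1, -7)->(8, -6): sqrt(50) = 7.071068, (8, -6)->(-1, 3): sqrt(162) = 12.727922, (-1, 3)->(-4, -1): sqrt(25) = 5, (-4, -1)->(1, -7): sqrt(61) = 7.81025
Sum = 32.60924
Perimeter = 32.6092

32.6092


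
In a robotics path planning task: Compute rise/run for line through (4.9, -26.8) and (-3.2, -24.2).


slope = (y2-y1)/(x2-x1) = ((-24.2)-(-26.8))/((-3.2)-4.9) = 2.6/(-8.1) = -0.321

-0.321


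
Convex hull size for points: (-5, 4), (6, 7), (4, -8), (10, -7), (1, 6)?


Convex hull vertices (CCW): (-5, 4), (4, -8), (10, -7), (6, 7), (1, 6)
Count = 5

5


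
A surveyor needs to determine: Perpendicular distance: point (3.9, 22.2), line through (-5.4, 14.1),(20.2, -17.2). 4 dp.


|cross product| = 498.45
|line direction| = sqrt(1635.05) = 40.4358
Distance = 498.45/sqrt(1635.05) = 12.327

12.327


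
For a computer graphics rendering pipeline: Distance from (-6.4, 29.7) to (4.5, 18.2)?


dx=10.9, dy=-11.5
d^2 = 10.9^2 + (-11.5)^2 = 251.06
d = sqrt(251.06) = 15.8449

15.8449


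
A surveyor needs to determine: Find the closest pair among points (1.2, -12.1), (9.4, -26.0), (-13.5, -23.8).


d(P0,P1) = 16.1385, d(P0,P2) = 18.7878, d(P1,P2) = 23.0054
Closest: P0 and P1

Closest pair: (1.2, -12.1) and (9.4, -26.0), distance = 16.1385


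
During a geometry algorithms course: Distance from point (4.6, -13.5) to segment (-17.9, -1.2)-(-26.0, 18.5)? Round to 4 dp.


Project P onto AB: t = 0 (clamped to [0,1])
Closest point on segment: (-17.9, -1.2)
Distance: 25.6425

25.6425


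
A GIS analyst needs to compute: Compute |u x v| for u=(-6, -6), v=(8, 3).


|u x v| = |(-6)*3 - (-6)*8|
= |(-18) - (-48)| = 30

30


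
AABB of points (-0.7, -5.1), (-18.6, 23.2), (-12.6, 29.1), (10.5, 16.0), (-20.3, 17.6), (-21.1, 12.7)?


x range: [-21.1, 10.5]
y range: [-5.1, 29.1]
Bounding box: (-21.1,-5.1) to (10.5,29.1)

(-21.1,-5.1) to (10.5,29.1)


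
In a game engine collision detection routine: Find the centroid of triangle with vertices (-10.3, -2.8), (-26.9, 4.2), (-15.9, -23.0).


Centroid = ((x_A+x_B+x_C)/3, (y_A+y_B+y_C)/3)
= (((-10.3)+(-26.9)+(-15.9))/3, ((-2.8)+4.2+(-23))/3)
= (-17.7, -7.2)

(-17.7, -7.2)


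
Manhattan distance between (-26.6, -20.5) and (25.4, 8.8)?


|(-26.6)-25.4| + |(-20.5)-8.8| = 52 + 29.3 = 81.3

81.3


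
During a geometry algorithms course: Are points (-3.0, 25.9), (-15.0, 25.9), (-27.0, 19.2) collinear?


Cross product: ((-15)-(-3))*(19.2-25.9) - (25.9-25.9)*((-27)-(-3))
= 80.4

No, not collinear


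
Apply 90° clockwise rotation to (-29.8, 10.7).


90° CW: (x,y) -> (y, -x)
(-29.8,10.7) -> (10.7, 29.8)

(10.7, 29.8)


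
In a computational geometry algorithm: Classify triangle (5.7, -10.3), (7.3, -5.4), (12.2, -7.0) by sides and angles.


Side lengths squared: AB^2=26.57, BC^2=26.57, CA^2=53.14
Sorted: [26.57, 26.57, 53.14]
By sides: Isosceles, By angles: Right

Isosceles, Right


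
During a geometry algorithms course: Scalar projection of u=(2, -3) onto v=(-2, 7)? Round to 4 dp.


u.v = -25, |v| = sqrt(53) = 7.2801
Scalar projection = u.v / |v| = -25 / sqrt(53) = -3.434

-3.434


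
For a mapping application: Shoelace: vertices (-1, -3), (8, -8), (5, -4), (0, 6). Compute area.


Shoelace sum: ((-1)*(-8) - 8*(-3)) + (8*(-4) - 5*(-8)) + (5*6 - 0*(-4)) + (0*(-3) - (-1)*6)
= 76
Area = |76|/2 = 38

38


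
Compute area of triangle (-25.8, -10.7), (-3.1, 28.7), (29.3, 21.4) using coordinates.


Area = |x_A(y_B-y_C) + x_B(y_C-y_A) + x_C(y_A-y_B)|/2
= |(-188.34) + (-99.51) + (-1154.42)|/2
= 1442.27/2 = 721.135

721.135


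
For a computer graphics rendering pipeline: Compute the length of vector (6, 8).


|u| = sqrt(6^2 + 8^2) = sqrt(100) = 10

10
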